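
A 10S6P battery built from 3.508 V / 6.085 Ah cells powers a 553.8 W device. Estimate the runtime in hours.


Step 1: E_pack = Ns * V_cell * Np * C_cell = 10 * 3.508 * 6 * 6.085 = 1280.8 Wh
Step 2: t = E_pack / P = 1280.8 / 553.8 = 2.313 hr

2.313 hr


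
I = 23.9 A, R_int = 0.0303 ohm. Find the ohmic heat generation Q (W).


Q = I^2 * R = 23.9^2 * 0.0303 = 17.31 W

17.31 W


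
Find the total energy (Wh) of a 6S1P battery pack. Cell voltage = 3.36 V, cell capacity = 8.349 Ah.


V_pack = 6 * 3.36 = 20.16 V
C_pack = 1 * 8.349 = 8.349 Ah
E = V_pack * C_pack = 20.16 * 8.349 = 168.3 Wh

168.3 Wh


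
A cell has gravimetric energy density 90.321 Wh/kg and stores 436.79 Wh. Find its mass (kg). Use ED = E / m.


m = E / ED = 436.79 / 90.321 = 4.836 kg

4.836 kg


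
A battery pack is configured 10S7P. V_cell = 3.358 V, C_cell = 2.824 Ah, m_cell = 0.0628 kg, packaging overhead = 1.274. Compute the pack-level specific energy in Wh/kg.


Step 1: V_pack = 10 * 3.358 = 33.58 V
Step 2: C_pack = 7 * 2.824 = 19.768 Ah
Step 3: E_pack = V_pack * C_pack = 33.58 * 19.768 = 663.81 Wh
Step 4: m_pack = 10 * 7 * 0.0628 * 1.274 = 5.6005 kg
Step 5: ED = E_pack / m_pack = 663.81 / 5.6005 = 118.5 Wh/kg

118.5 Wh/kg


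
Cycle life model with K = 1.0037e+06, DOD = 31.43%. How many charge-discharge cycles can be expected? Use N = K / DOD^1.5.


DOD^1.5 = 176.2
N = K / DOD^1.5 = 1.0037e+06 / 176.2 = 5696

5696 cycles


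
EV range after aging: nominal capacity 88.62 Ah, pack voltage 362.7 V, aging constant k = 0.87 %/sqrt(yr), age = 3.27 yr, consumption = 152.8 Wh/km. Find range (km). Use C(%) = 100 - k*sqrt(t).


Step 1: capacity retention = 100 - 0.87 * sqrt(3.27) = 100 - 0.87 * 1.8083 = 98.427%
Step 2: C_now = 88.62 * 98.427/100 = 87.226 Ah
Step 3: E_pack = V * C_now = 362.7 * 87.226 = 31637 Wh
Step 4: range = E_pack / consumption = 31637 / 152.8 = 207.0 km

207.0 km


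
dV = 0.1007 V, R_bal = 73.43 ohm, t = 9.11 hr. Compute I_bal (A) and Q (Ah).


First, Ohm's law: I_bal = 0.1007 V / 73.43 ohm = 0.0013714 A
Then Q = I * t = 0.0013714 A * 9.11 hr = 0.01249 Ah

I=0.0013714 A, Q=0.01249 Ah


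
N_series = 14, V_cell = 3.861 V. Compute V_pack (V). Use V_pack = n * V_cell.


Series voltages add: 14 * 3.861 V = 54.054 V

54.054 V


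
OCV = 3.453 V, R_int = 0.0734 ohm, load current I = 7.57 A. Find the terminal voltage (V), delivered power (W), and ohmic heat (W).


Step 1: V_terminal = OCV - I*R = 3.453 - 7.57 * 0.0734 = 2.8974 V
Step 2: P_out = V_terminal * I = 2.8974 * 7.57 = 21.93 W
Step 3: Q = I^2 * R = 7.57^2 * 0.0734 = 4.206 W

V=2.8974 V, P=21.93 W, Q=4.206 W


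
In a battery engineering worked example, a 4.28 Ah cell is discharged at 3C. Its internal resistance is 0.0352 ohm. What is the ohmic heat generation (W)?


Step 1: I = C_rate * capacity = 3 * 4.28 = 12.84 A
Step 2: Q = I^2 * R = 12.84^2 * 0.0352 = 164.87 * 0.0352 = 5.803 W

5.803 W


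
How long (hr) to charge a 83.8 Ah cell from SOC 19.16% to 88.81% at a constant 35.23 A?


Step 1: dSOC = 88.81% - 19.16% = 69.65%
Step 2: delta_Ah = 83.8 * 69.65 / 100 = 58.367 Ah
Step 3: t = 58.367 / 35.23 = 1.657 hr

1.657 hr


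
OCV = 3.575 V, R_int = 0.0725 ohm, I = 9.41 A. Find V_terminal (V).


IR drop = 9.41 * 0.0725 = 0.68223 V
V = 3.575 - 0.68223 = 2.893 V

2.893 V


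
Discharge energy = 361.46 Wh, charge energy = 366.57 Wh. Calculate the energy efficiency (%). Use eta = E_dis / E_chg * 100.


Round-trip efficiency = 361.46/366.57 * 100% = 98.61%

98.61%


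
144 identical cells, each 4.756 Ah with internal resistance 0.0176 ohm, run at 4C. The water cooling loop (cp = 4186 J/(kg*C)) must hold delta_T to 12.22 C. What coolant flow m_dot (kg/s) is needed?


Step 1: I = 4 * 4.756 = 19.024 A
Step 2: Q_cell = I^2 * R = 19.024^2 * 0.0176 = 6.3697 W
Step 3: Q_total = 144 * 6.3697 = 917.24 W
Step 4: m_dot = Q_total / (cp * dT) = 917.24 / (4186 * 12.22) = 0.01793 kg/s

0.01793 kg/s


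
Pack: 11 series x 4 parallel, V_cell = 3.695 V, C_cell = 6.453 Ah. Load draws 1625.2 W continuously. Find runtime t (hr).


Step 1: E_pack = Ns * V_cell * Np * C_cell = 11 * 3.695 * 4 * 6.453 = 1049.1 Wh
Step 2: t = E_pack / P = 1049.1 / 1625.2 = 0.6455 hr

0.6455 hr


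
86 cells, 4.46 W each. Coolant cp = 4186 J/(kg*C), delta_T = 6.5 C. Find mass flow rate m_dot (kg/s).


Q_total = 86 * 4.46 = 383.56 W
m_dot = Q_total / (cp * dT) = 383.56 / (4186 * 6.5) = 0.01410 kg/s

0.01410 kg/s


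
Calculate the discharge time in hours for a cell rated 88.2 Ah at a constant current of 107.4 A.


t = capacity / current = 88.2 / 107.4 = 0.8212 hr

0.8212 hr


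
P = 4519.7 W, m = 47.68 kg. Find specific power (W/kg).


SP = P / m = 4519.7 / 47.68 = 94.79 W/kg

94.79 W/kg


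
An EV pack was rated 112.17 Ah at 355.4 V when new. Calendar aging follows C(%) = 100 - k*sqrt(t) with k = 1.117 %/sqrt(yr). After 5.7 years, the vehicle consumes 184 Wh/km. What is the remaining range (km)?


Step 1: capacity retention = 100 - 1.117 * sqrt(5.7) = 100 - 1.117 * 2.3875 = 97.333%
Step 2: C_now = 112.17 * 97.333/100 = 109.18 Ah
Step 3: E_pack = V * C_now = 355.4 * 109.18 = 38803 Wh
Step 4: range = E_pack / consumption = 38803 / 184 = 210.9 km

210.9 km


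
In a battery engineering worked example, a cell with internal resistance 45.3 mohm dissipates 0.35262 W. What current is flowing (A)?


Convert: R = 45.3 mohm = 0.0453 ohm
I = sqrt(Q / R) = sqrt(0.35262 / 0.0453) = sqrt(7.7841) = 2.790 A

2.790 A


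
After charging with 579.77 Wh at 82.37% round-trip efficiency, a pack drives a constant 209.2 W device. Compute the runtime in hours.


Step 1: E_discharge = eta/100 * E_charge = 82.37/100 * 579.77 = 477.56 Wh
Step 2: t = E_discharge / P = 477.56 / 209.2 = 2.283 hr

2.283 hr


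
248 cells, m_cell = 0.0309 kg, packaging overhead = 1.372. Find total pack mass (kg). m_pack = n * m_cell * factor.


Cell mass sum = 248 * 0.0309 = 7.6632 kg
With overhead 1.372: m_pack = 7.6632 * 1.372 = 10.51 kg

10.51 kg


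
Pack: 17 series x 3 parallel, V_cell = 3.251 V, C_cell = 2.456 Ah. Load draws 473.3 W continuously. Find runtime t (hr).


Step 1: E_pack = Ns * V_cell * Np * C_cell = 17 * 3.251 * 3 * 2.456 = 407.21 Wh
Step 2: t = E_pack / P = 407.21 / 473.3 = 0.8604 hr

0.8604 hr


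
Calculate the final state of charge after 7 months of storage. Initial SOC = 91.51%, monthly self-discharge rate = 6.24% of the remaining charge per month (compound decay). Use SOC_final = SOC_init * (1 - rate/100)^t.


decay = (1 - 6.24/100)^7 = 0.63698
SOC_final = 91.51 * 0.63698 = 58.29%

58.29%


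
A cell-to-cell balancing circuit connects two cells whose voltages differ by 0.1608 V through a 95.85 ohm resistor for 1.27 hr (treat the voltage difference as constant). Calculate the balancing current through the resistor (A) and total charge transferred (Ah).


I_bal = dV / R = 0.1608 / 95.85 = 0.0016776 A
Q = I_bal * t = 0.0016776 * 1.27 = 0.002131 Ah

I=0.0016776 A, Q=0.002131 Ah


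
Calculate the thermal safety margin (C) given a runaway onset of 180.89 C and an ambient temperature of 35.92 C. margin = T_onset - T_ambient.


margin = T_onset - T_ambient = 180.89 - 35.92 = 144.97 C

144.97 C


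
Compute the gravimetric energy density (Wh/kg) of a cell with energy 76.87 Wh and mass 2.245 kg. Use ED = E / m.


ED = E / m = 76.87 / 2.245 = 34.24 Wh/kg

34.24 Wh/kg


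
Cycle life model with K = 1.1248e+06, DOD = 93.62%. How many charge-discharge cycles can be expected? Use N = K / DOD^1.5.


Step 1: DOD^1.5 = 93.62^1.5 = 905.84
Step 2: N = 1.1248e+06 / 905.84 = 1242 cycles

1242 cycles


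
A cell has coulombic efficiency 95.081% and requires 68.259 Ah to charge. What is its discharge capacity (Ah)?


Q_dis = eta/100 * Q_chg = 95.081/100 * 68.259 = 64.90 Ah

64.90 Ah


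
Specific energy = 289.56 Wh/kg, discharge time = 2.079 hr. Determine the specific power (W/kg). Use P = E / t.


Specific power = 289.56 Wh/kg / 2.079 hr = 139.3 W/kg

139.3 W/kg


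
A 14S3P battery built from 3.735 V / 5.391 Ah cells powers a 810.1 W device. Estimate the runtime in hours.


Step 1: E_pack = Ns * V_cell * Np * C_cell = 14 * 3.735 * 3 * 5.391 = 845.69 Wh
Step 2: t = E_pack / P = 845.69 / 810.1 = 1.044 hr

1.044 hr


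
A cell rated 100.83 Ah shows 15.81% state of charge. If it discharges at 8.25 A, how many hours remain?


Step 1: remaining = SOC/100 * C_total = 15.81/100 * 100.83 = 15.941 Ah
Step 2: t = remaining / I = 15.941 / 8.25 = 1.932 hr

1.932 hr


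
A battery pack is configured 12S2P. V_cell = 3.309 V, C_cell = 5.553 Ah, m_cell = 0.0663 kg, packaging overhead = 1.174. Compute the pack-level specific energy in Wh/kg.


Step 1: V_pack = 12 * 3.309 = 39.708 V
Step 2: C_pack = 2 * 5.553 = 11.106 Ah
Step 3: E_pack = V_pack * C_pack = 39.708 * 11.106 = 441 Wh
Step 4: m_pack = 12 * 2 * 0.0663 * 1.174 = 1.8681 kg
Step 5: ED = E_pack / m_pack = 441 / 1.8681 = 236.1 Wh/kg

236.1 Wh/kg


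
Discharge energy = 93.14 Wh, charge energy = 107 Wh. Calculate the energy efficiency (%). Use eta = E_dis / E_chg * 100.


Round-trip efficiency = 93.14/107 * 100% = 87.05%

87.05%


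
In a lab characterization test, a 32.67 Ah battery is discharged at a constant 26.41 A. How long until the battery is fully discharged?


Runtime = 32.67 Ah / 26.41 A = 1.237 hr

1.237 hr


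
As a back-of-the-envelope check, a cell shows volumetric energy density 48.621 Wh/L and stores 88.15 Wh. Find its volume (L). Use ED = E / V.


V = E / ED = 88.15 / 48.621 = 1.813 L

1.813 L


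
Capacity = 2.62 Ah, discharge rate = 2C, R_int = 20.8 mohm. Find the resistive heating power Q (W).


Convert: R = 20.8 mohm = 0.0208 ohm
Step 1: I = C_rate * capacity = 2 * 2.62 = 5.24 A
Step 2: Q = I^2 * R = 5.24^2 * 0.0208 = 27.458 * 0.0208 = 0.5711 W

0.5711 W


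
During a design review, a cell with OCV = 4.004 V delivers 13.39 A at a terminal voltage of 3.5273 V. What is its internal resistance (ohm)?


R = (OCV - V) / I = (4.004 - 3.5273) / 13.39 = 0.03560 ohm

0.03560 ohm


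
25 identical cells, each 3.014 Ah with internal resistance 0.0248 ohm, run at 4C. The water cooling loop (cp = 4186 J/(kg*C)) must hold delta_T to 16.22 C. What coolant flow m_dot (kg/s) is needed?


Step 1: I = 4 * 3.014 = 12.056 A
Step 2: Q_cell = I^2 * R = 12.056^2 * 0.0248 = 3.6046 W
Step 3: Q_total = 25 * 3.6046 = 90.115 W
Step 4: m_dot = Q_total / (cp * dT) = 90.115 / (4186 * 16.22) = 0.001327 kg/s

0.001327 kg/s


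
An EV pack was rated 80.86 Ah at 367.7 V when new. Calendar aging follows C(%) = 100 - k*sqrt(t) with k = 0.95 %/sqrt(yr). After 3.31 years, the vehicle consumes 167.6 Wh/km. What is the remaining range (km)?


Step 1: capacity retention = 100 - 0.95 * sqrt(3.31) = 100 - 0.95 * 1.8193 = 98.272%
Step 2: C_now = 80.86 * 98.272/100 = 79.463 Ah
Step 3: E_pack = V * C_now = 367.7 * 79.463 = 29219 Wh
Step 4: range = E_pack / consumption = 29219 / 167.6 = 174.3 km

174.3 km


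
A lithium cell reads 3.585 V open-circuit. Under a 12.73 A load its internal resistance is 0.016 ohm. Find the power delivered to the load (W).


Step 1: V_terminal = OCV - I*R = 3.585 - 12.73 * 0.016 = 3.3813 V
Step 2: P_out = V_terminal * I = 3.3813 * 12.73 = 43.04 W

43.04 W


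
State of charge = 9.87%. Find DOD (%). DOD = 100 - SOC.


DOD = 100 - SOC = 100 - 9.87 = 90.13%

90.13%


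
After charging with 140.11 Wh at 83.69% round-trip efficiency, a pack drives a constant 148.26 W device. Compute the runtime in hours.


Step 1: E_discharge = eta/100 * E_charge = 83.69/100 * 140.11 = 117.26 Wh
Step 2: t = E_discharge / P = 117.26 / 148.26 = 0.7909 hr

0.7909 hr


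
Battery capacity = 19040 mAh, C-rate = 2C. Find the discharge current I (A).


Convert: capacity = 19040 mAh = 19.04 Ah
At 2C: I = 2 * 19.04 Ah = 38.08 A

38.08 A


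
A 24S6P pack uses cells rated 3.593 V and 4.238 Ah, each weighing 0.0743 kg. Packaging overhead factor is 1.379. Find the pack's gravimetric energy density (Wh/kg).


Step 1: V_pack = 24 * 3.593 = 86.232 V
Step 2: C_pack = 6 * 4.238 = 25.428 Ah
Step 3: E_pack = V_pack * C_pack = 86.232 * 25.428 = 2192.7 Wh
Step 4: m_pack = 24 * 6 * 0.0743 * 1.379 = 14.754 kg
Step 5: ED = E_pack / m_pack = 2192.7 / 14.754 = 148.6 Wh/kg

148.6 Wh/kg


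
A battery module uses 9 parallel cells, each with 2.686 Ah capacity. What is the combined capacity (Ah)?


C_total = 9 * 2.686 = 24.174 Ah

24.174 Ah


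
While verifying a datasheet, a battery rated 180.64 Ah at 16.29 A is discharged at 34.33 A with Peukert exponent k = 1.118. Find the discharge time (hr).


Step 1: t_rated = C / I_rated = 180.64 / 16.29 = 11.089 hr
Step 2: ratio = 16.29 / 34.33 = 0.47451
Step 3: ratio^k = 0.47451^1.118 = 0.43455
Step 4: t = t_rated * ratio^k = 11.089 * 0.43455 = 4.819 hr

4.819 hr


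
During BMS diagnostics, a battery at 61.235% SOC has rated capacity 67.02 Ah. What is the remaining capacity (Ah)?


remaining = SOC / 100 * total = 61.235 / 100 * 67.02 = 41.04 Ah

41.04 Ah


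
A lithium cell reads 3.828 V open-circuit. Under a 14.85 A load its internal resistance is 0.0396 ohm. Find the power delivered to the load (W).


Step 1: V_terminal = OCV - I*R = 3.828 - 14.85 * 0.0396 = 3.2399 V
Step 2: P_out = V_terminal * I = 3.2399 * 14.85 = 48.11 W

48.11 W


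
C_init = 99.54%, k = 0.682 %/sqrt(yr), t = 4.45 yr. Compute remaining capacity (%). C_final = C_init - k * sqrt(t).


Step 1: sqrt(4.45 yr) = 2.1095
Step 2: drop = 0.682 * 2.1095 = 1.4387
Step 3: C_final = 99.54 - 1.4387 = 98.10%

98.10%


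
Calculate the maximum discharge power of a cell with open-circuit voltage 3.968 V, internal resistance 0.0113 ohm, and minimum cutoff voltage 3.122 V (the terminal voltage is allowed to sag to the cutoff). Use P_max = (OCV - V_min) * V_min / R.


P_max = (OCV - V_min) * V_min / R = (3.968 - 3.122) * 3.122 / 0.0113 = 0.846 * 3.122 / 0.0113 = 233.7 W

233.7 W


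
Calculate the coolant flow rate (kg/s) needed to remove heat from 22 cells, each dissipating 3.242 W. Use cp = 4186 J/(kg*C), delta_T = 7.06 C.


Step 1: Total heat Q = 22 * 3.242 W = 71.324 W
Step 2: denom = cp * dT = 4186 * 7.06 = 29553
Step 3: m_dot = 71.324 / 29553 = 0.002413 kg/s

0.002413 kg/s


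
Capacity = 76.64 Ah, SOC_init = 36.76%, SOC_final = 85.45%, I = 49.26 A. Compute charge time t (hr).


delta_Ah = 76.64 * (85.45 - 36.76) / 100 = 37.316 Ah
t = delta_Ah / I = 37.316 / 49.26 = 0.7575 hr

0.7575 hr


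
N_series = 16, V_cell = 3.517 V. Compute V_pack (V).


With 16 cells in series at 3.517 V each, V_pack = 56.272 V

56.272 V


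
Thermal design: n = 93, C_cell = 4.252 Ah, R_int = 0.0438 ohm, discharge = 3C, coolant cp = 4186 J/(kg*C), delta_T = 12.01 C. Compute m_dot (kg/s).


Step 1: I = 3 * 4.252 = 12.756 A
Step 2: Q_cell = I^2 * R = 12.756^2 * 0.0438 = 7.1269 W
Step 3: Q_total = 93 * 7.1269 = 662.8 W
Step 4: m_dot = Q_total / (cp * dT) = 662.8 / (4186 * 12.01) = 0.01318 kg/s

0.01318 kg/s


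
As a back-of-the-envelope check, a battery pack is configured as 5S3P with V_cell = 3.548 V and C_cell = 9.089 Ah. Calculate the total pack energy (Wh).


E = Ns * Vcell * Np * Ccell = 5 * 3.548 * 3 * 9.089 = 483.7 Wh

483.7 Wh


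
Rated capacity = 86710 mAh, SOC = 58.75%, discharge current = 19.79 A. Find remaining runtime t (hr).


Convert: C_total = 86710 mAh = 86.71 Ah
Step 1: remaining = SOC/100 * C_total = 58.75/100 * 86.71 = 50.942 Ah
Step 2: t = remaining / I = 50.942 / 19.79 = 2.574 hr

2.574 hr


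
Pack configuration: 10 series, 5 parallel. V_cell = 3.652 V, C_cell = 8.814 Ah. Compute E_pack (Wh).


E = Ns * Vcell * Np * Ccell = 10 * 3.652 * 5 * 8.814 = 1609 Wh

1609 Wh


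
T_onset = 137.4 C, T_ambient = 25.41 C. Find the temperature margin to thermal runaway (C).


margin = T_onset - T_ambient = 137.4 - 25.41 = 111.99 C

111.99 C


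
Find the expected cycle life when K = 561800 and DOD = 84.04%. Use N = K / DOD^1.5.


DOD^1.5 = 770.42
N = K / DOD^1.5 = 561800 / 770.42 = 729.2

729.2 cycles


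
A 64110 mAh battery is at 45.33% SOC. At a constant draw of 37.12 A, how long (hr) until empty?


Convert: C_total = 64110 mAh = 64.11 Ah
Step 1: remaining = SOC/100 * C_total = 45.33/100 * 64.11 = 29.061 Ah
Step 2: t = remaining / I = 29.061 / 37.12 = 0.7829 hr

0.7829 hr


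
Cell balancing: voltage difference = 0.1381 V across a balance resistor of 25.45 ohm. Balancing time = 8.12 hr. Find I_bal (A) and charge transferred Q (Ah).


I_bal = dV / R = 0.1381 / 25.45 = 0.0054263 A
Q = I_bal * t = 0.0054263 * 8.12 = 0.04406 Ah

I=0.0054263 A, Q=0.04406 Ah


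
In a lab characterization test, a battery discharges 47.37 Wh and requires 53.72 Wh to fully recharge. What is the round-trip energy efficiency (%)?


Round-trip efficiency = 47.37/53.72 * 100% = 88.18%

88.18%


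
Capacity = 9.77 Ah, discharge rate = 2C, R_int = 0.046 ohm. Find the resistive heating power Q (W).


Step 1: I = C_rate * capacity = 2 * 9.77 = 19.54 A
Step 2: Q = I^2 * R = 19.54^2 * 0.046 = 381.81 * 0.046 = 17.56 W

17.56 W


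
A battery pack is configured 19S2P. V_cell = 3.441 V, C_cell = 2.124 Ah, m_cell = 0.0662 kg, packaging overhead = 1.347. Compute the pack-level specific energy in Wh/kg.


Step 1: V_pack = 19 * 3.441 = 65.379 V
Step 2: C_pack = 2 * 2.124 = 4.248 Ah
Step 3: E_pack = V_pack * C_pack = 65.379 * 4.248 = 277.73 Wh
Step 4: m_pack = 19 * 2 * 0.0662 * 1.347 = 3.3885 kg
Step 5: ED = E_pack / m_pack = 277.73 / 3.3885 = 81.96 Wh/kg

81.96 Wh/kg


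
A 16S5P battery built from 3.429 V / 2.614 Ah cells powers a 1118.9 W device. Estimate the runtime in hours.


Step 1: E_pack = Ns * V_cell * Np * C_cell = 16 * 3.429 * 5 * 2.614 = 717.07 Wh
Step 2: t = E_pack / P = 717.07 / 1118.9 = 0.6409 hr

0.6409 hr


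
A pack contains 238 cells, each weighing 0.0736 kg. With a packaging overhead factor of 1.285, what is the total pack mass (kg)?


m_pack = n * m_cell * overhead = 238 * 0.0736 * 1.285 = 22.51 kg

22.51 kg


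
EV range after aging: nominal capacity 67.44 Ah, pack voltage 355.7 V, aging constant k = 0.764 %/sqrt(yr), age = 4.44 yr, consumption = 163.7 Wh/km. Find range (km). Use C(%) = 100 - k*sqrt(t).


Step 1: capacity retention = 100 - 0.764 * sqrt(4.44) = 100 - 0.764 * 2.1071 = 98.39%
Step 2: C_now = 67.44 * 98.39/100 = 66.354 Ah
Step 3: E_pack = V * C_now = 355.7 * 66.354 = 23602 Wh
Step 4: range = E_pack / consumption = 23602 / 163.7 = 144.2 km

144.2 km


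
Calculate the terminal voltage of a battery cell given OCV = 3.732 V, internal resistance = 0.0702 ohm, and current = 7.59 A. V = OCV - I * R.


V = OCV - I*R = 3.732 - 7.59 * 0.0702 = 3.199 V

3.199 V


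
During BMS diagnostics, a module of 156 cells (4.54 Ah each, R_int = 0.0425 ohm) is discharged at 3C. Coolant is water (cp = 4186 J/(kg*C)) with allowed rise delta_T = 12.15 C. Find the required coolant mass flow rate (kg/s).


Step 1: I = 3 * 4.54 = 13.62 A
Step 2: Q_cell = I^2 * R = 13.62^2 * 0.0425 = 7.8839 W
Step 3: Q_total = 156 * 7.8839 = 1229.9 W
Step 4: m_dot = Q_total / (cp * dT) = 1229.9 / (4186 * 12.15) = 0.02418 kg/s

0.02418 kg/s


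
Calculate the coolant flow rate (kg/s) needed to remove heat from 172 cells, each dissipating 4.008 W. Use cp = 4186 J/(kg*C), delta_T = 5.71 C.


Step 1: Total heat Q = 172 * 4.008 W = 689.38 W
Step 2: denom = cp * dT = 4186 * 5.71 = 23902
Step 3: m_dot = 689.38 / 23902 = 0.02884 kg/s

0.02884 kg/s


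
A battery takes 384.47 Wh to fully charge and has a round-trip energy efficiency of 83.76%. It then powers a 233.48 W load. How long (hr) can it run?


Step 1: E_discharge = eta/100 * E_charge = 83.76/100 * 384.47 = 322.03 Wh
Step 2: t = E_discharge / P = 322.03 / 233.48 = 1.379 hr

1.379 hr


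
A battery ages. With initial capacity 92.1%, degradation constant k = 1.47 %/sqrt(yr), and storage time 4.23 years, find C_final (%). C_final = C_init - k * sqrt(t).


sqrt(t) = sqrt(4.23) = 2.0567
C_final = 92.1 - 1.47 * 2.0567 = 89.08%

89.08%


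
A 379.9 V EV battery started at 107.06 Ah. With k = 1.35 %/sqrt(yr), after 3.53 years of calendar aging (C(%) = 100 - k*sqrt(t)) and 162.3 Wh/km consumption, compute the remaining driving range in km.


Step 1: capacity retention = 100 - 1.35 * sqrt(3.53) = 100 - 1.35 * 1.8788 = 97.464%
Step 2: C_now = 107.06 * 97.464/100 = 104.34 Ah
Step 3: E_pack = V * C_now = 379.9 * 104.34 = 39639 Wh
Step 4: range = E_pack / consumption = 39639 / 162.3 = 244.2 km

244.2 km


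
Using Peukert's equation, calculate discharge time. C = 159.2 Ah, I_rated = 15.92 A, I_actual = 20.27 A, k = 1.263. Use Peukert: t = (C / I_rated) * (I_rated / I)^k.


Step 1: t_rated = C / I_rated = 159.2 / 15.92 = 10 hr
Step 2: ratio = 15.92 / 20.27 = 0.7854
Step 3: ratio^k = 0.7854^1.263 = 0.73705
Step 4: t = t_rated * ratio^k = 10 * 0.73705 = 7.371 hr

7.371 hr


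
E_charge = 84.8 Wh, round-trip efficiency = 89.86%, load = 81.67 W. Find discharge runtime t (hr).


Step 1: E_discharge = eta/100 * E_charge = 89.86/100 * 84.8 = 76.201 Wh
Step 2: t = E_discharge / P = 76.201 / 81.67 = 0.9330 hr

0.9330 hr


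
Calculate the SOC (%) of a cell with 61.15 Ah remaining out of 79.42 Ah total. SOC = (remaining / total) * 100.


SOC = (remaining / total) * 100 = (61.15 / 79.42) * 100 = 77.00%

77.00%


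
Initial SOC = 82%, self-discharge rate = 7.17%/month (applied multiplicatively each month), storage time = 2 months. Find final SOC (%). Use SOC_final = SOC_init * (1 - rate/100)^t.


decay = (1 - 7.17/100)^2 = 0.86174
SOC_final = 82 * 0.86174 = 70.66%

70.66%


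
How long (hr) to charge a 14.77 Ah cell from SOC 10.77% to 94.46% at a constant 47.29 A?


Step 1: dSOC = 94.46% - 10.77% = 83.69%
Step 2: delta_Ah = 14.77 * 83.69 / 100 = 12.361 Ah
Step 3: t = 12.361 / 47.29 = 0.2614 hr

0.2614 hr


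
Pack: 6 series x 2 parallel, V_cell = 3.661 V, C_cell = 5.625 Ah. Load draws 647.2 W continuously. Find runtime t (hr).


Step 1: E_pack = Ns * V_cell * Np * C_cell = 6 * 3.661 * 2 * 5.625 = 247.12 Wh
Step 2: t = E_pack / P = 247.12 / 647.2 = 0.3818 hr

0.3818 hr


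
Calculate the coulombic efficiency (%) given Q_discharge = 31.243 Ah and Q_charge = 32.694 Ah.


Coulombic efficiency = 31.243/32.694 * 100% = 95.56%

95.56%


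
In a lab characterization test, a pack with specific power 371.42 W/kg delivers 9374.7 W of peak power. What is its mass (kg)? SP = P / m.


m = P / SP = 9374.7 / 371.42 = 25.24 kg

25.24 kg


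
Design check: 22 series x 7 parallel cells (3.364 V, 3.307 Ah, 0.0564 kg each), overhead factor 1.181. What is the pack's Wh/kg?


Step 1: V_pack = 22 * 3.364 = 74.008 V
Step 2: C_pack = 7 * 3.307 = 23.149 Ah
Step 3: E_pack = V_pack * C_pack = 74.008 * 23.149 = 1713.2 Wh
Step 4: m_pack = 22 * 7 * 0.0564 * 1.181 = 10.258 kg
Step 5: ED = E_pack / m_pack = 1713.2 / 10.258 = 167.0 Wh/kg

167.0 Wh/kg


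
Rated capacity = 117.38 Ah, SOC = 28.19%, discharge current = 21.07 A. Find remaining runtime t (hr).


Step 1: remaining = SOC/100 * C_total = 28.19/100 * 117.38 = 33.089 Ah
Step 2: t = remaining / I = 33.089 / 21.07 = 1.570 hr

1.570 hr


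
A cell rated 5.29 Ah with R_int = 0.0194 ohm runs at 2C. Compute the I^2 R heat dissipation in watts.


Step 1: I = C_rate * capacity = 2 * 5.29 = 10.58 A
Step 2: Q = I^2 * R = 10.58^2 * 0.0194 = 111.94 * 0.0194 = 2.172 W

2.172 W


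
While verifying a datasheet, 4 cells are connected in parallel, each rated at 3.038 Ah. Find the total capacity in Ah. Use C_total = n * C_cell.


Parallel capacities add: 4 * 3.038 Ah = 12.152 Ah

12.152 Ah


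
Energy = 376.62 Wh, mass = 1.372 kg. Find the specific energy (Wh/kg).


Specific energy = 376.62 Wh / 1.372 kg = 274.5 Wh/kg

274.5 Wh/kg


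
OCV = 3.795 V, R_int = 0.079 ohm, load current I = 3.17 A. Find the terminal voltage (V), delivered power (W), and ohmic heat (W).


Step 1: V_terminal = OCV - I*R = 3.795 - 3.17 * 0.079 = 3.5446 V
Step 2: P_out = V_terminal * I = 3.5446 * 3.17 = 11.24 W
Step 3: Q = I^2 * R = 3.17^2 * 0.079 = 0.7939 W

V=3.5446 V, P=11.24 W, Q=0.7939 W


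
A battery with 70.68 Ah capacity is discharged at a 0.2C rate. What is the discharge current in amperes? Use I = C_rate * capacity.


At 0.2C: I = 0.2 * 70.68 Ah = 14.136 A

14.136 A


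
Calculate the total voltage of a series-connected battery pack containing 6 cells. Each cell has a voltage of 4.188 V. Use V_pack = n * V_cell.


Series voltages add: 6 * 4.188 V = 25.128 V

25.128 V


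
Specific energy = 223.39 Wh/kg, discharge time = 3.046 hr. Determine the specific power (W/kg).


Specific power = 223.39 Wh/kg / 3.046 hr = 73.34 W/kg

73.34 W/kg


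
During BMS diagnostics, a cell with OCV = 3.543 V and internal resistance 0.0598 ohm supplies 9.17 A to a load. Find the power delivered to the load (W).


Step 1: V_terminal = OCV - I*R = 3.543 - 9.17 * 0.0598 = 2.9946 V
Step 2: P_out = V_terminal * I = 2.9946 * 9.17 = 27.46 W

27.46 W


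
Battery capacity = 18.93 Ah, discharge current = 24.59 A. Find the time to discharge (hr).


Runtime = 18.93 Ah / 24.59 A = 0.7698 hr

0.7698 hr


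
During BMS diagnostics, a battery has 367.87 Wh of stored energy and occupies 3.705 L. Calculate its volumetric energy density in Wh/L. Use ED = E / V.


ED = E / V = 367.87 / 3.705 = 99.29 Wh/L

99.29 Wh/L


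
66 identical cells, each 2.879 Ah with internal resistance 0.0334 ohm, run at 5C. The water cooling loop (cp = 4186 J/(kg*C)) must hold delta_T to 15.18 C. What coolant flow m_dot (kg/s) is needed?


Step 1: I = 5 * 2.879 = 14.395 A
Step 2: Q_cell = I^2 * R = 14.395^2 * 0.0334 = 6.921 W
Step 3: Q_total = 66 * 6.921 = 456.79 W
Step 4: m_dot = Q_total / (cp * dT) = 456.79 / (4186 * 15.18) = 0.007189 kg/s

0.007189 kg/s


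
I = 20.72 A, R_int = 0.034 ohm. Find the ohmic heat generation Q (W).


Q = I^2 * R = 20.72^2 * 0.034 = 14.60 W

14.60 W


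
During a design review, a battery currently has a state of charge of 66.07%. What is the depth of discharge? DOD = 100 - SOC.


DOD = 100 - SOC = 100 - 66.07 = 33.93%

33.93%


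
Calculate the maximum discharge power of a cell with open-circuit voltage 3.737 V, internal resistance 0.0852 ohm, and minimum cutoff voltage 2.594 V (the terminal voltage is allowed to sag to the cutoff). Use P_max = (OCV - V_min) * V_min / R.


P_max = (OCV - V_min) * V_min / R = (3.737 - 2.594) * 2.594 / 0.0852 = 1.143 * 2.594 / 0.0852 = 34.80 W

34.80 W


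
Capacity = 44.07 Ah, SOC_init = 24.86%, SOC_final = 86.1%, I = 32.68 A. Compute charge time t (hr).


Step 1: dSOC = 86.1% - 24.86% = 61.24%
Step 2: delta_Ah = 44.07 * 61.24 / 100 = 26.988 Ah
Step 3: t = 26.988 / 32.68 = 0.8258 hr

0.8258 hr


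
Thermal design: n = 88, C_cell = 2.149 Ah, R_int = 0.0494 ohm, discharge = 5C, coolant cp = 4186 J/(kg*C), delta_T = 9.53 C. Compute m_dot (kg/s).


Step 1: I = 5 * 2.149 = 10.745 A
Step 2: Q_cell = I^2 * R = 10.745^2 * 0.0494 = 5.7035 W
Step 3: Q_total = 88 * 5.7035 = 501.91 W
Step 4: m_dot = Q_total / (cp * dT) = 501.91 / (4186 * 9.53) = 0.01258 kg/s

0.01258 kg/s


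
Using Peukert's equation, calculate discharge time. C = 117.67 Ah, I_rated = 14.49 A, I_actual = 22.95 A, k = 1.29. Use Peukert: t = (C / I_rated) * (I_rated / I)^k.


Step 1: t_rated = C / I_rated = 117.67 / 14.49 = 8.1208 hr
Step 2: ratio = 14.49 / 22.95 = 0.63137
Step 3: ratio^k = 0.63137^1.29 = 0.55254
Step 4: t = t_rated * ratio^k = 8.1208 * 0.55254 = 4.487 hr

4.487 hr


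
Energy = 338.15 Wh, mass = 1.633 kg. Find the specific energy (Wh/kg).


ED = E / m = 338.15 / 1.633 = 207.1 Wh/kg

207.1 Wh/kg


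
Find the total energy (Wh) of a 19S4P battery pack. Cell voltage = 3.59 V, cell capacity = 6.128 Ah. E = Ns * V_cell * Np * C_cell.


E = Ns * Vcell * Np * Ccell = 19 * 3.59 * 4 * 6.128 = 1672 Wh

1672 Wh


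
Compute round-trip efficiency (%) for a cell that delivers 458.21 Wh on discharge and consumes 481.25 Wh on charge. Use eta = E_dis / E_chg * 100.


eta_e = E_dis / E_chg * 100 = 458.21 / 481.25 * 100 = 95.21%

95.21%


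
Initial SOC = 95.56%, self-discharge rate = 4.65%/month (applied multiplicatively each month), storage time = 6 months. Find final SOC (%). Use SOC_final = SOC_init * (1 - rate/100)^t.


decay = (1 - 4.65/100)^6 = 0.75149
SOC_final = 95.56 * 0.75149 = 71.81%

71.81%


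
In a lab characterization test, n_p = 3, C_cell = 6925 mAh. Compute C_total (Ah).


Convert: C_cell = 6925 mAh = 6.925 Ah
C_total = 3 * 6.925 = 20.775 Ah

20.775 Ah


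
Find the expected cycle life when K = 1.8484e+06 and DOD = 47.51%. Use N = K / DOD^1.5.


DOD^1.5 = 327.47
N = K / DOD^1.5 = 1.8484e+06 / 327.47 = 5644

5644 cycles


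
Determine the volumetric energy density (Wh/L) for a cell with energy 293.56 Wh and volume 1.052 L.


Volumetric ED = 293.56 Wh / 1.052 L = 279.0 Wh/L

279.0 Wh/L


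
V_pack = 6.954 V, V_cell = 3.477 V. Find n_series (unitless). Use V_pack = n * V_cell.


n = V_pack / V_cell = 6.954 / 3.477 = 2

2


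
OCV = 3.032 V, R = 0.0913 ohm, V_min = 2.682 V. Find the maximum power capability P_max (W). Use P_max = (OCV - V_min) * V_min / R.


P_max = (OCV - V_min) * V_min / R = (3.032 - 2.682) * 2.682 / 0.0913 = 0.35 * 2.682 / 0.0913 = 10.28 W

10.28 W


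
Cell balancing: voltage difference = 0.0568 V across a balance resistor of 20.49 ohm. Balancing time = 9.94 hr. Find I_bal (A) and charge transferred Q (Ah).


First, Ohm's law: I_bal = 0.0568 V / 20.49 ohm = 0.0027721 A
Then Q = I * t = 0.0027721 A * 9.94 hr = 0.02755 Ah

I=0.0027721 A, Q=0.02755 Ah


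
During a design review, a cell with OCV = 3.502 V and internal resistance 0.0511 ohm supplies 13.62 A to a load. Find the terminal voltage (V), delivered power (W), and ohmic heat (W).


Step 1: V_terminal = OCV - I*R = 3.502 - 13.62 * 0.0511 = 2.806 V
Step 2: P_out = V_terminal * I = 2.806 * 13.62 = 38.22 W
Step 3: Q = I^2 * R = 13.62^2 * 0.0511 = 9.479 W

V=2.806 V, P=38.22 W, Q=9.479 W


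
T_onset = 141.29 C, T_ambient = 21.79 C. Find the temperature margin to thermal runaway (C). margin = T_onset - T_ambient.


margin = T_onset - T_ambient = 141.29 - 21.79 = 119.5 C

119.5 C


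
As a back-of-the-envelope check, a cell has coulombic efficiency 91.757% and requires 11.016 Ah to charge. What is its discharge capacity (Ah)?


Q_dis = eta/100 * Q_chg = 91.757/100 * 11.016 = 10.11 Ah

10.11 Ah


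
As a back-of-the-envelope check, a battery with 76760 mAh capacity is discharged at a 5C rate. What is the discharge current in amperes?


Convert: capacity = 76760 mAh = 76.76 Ah
I = C_rate * capacity = 5 * 76.76 = 383.8 A

383.8 A


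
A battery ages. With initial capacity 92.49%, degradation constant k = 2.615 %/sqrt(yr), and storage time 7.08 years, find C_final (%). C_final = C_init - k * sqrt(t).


sqrt(t) = sqrt(7.08) = 2.6608
C_final = 92.49 - 2.615 * 2.6608 = 85.53%

85.53%


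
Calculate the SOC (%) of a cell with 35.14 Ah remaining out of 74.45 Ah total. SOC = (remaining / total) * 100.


SOC = (remaining / total) * 100 = (35.14 / 74.45) * 100 = 47.20%

47.20%


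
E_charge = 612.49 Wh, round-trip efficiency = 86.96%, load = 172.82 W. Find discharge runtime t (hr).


Step 1: E_discharge = eta/100 * E_charge = 86.96/100 * 612.49 = 532.62 Wh
Step 2: t = E_discharge / P = 532.62 / 172.82 = 3.082 hr

3.082 hr


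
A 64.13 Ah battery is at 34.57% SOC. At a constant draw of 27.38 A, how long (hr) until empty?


Step 1: remaining = SOC/100 * C_total = 34.57/100 * 64.13 = 22.17 Ah
Step 2: t = remaining / I = 22.17 / 27.38 = 0.8097 hr

0.8097 hr


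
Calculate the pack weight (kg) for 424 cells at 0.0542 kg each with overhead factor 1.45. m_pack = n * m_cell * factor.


Cell mass sum = 424 * 0.0542 = 22.981 kg
With overhead 1.45: m_pack = 22.981 * 1.45 = 33.32 kg

33.32 kg


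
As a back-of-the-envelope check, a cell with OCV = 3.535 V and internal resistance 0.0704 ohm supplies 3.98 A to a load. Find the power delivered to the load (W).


Step 1: V_terminal = OCV - I*R = 3.535 - 3.98 * 0.0704 = 3.2548 V
Step 2: P_out = V_terminal * I = 3.2548 * 3.98 = 12.95 W

12.95 W


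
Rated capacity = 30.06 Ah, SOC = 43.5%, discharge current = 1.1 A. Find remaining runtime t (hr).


Step 1: remaining = SOC/100 * C_total = 43.5/100 * 30.06 = 13.076 Ah
Step 2: t = remaining / I = 13.076 / 1.1 = 11.89 hr

11.89 hr


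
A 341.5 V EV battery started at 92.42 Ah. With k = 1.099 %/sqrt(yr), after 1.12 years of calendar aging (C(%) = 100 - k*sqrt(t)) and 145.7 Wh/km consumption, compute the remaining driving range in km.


Step 1: capacity retention = 100 - 1.099 * sqrt(1.12) = 100 - 1.099 * 1.0583 = 98.837%
Step 2: C_now = 92.42 * 98.837/100 = 91.345 Ah
Step 3: E_pack = V * C_now = 341.5 * 91.345 = 31194 Wh
Step 4: range = E_pack / consumption = 31194 / 145.7 = 214.1 km

214.1 km


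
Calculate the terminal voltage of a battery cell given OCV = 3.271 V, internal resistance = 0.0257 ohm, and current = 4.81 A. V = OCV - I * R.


V = OCV - I*R = 3.271 - 4.81 * 0.0257 = 3.147 V

3.147 V


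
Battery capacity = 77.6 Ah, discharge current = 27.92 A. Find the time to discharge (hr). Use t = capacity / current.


t = capacity / current = 77.6 / 27.92 = 2.779 hr

2.779 hr


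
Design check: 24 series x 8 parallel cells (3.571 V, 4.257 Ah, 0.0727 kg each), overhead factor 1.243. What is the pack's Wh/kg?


Step 1: V_pack = 24 * 3.571 = 85.704 V
Step 2: C_pack = 8 * 4.257 = 34.056 Ah
Step 3: E_pack = V_pack * C_pack = 85.704 * 34.056 = 2918.7 Wh
Step 4: m_pack = 24 * 8 * 0.0727 * 1.243 = 17.35 kg
Step 5: ED = E_pack / m_pack = 2918.7 / 17.35 = 168.2 Wh/kg

168.2 Wh/kg


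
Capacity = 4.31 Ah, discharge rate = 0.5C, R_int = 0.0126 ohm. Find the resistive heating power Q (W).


Step 1: I = C_rate * capacity = 0.5 * 4.31 = 2.155 A
Step 2: Q = I^2 * R = 2.155^2 * 0.0126 = 4.644 * 0.0126 = 0.05851 W

0.05851 W


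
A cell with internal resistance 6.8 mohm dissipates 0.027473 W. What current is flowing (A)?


Convert: R = 6.8 mohm = 0.0068 ohm
I = sqrt(Q / R) = sqrt(0.027473 / 0.0068) = sqrt(4.0401) = 2.010 A

2.010 A


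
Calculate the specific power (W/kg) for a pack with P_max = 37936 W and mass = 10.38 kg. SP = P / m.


SP = P / m = 37936 / 10.38 = 3655 W/kg

3655 W/kg


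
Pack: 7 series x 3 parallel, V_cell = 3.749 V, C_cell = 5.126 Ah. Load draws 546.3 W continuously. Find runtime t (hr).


Step 1: E_pack = Ns * V_cell * Np * C_cell = 7 * 3.749 * 3 * 5.126 = 403.56 Wh
Step 2: t = E_pack / P = 403.56 / 546.3 = 0.7387 hr

0.7387 hr


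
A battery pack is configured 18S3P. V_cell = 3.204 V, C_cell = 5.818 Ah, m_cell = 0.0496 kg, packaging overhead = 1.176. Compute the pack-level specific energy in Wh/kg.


Step 1: V_pack = 18 * 3.204 = 57.672 V
Step 2: C_pack = 3 * 5.818 = 17.454 Ah
Step 3: E_pack = V_pack * C_pack = 57.672 * 17.454 = 1006.6 Wh
Step 4: m_pack = 18 * 3 * 0.0496 * 1.176 = 3.1498 kg
Step 5: ED = E_pack / m_pack = 1006.6 / 3.1498 = 319.6 Wh/kg

319.6 Wh/kg


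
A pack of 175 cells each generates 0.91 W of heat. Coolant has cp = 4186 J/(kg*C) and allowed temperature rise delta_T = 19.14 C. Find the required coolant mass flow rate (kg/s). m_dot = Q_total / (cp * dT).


Step 1: Total heat Q = 175 * 0.91 W = 159.25 W
Step 2: denom = cp * dT = 4186 * 19.14 = 80120
Step 3: m_dot = 159.25 / 80120 = 0.001988 kg/s

0.001988 kg/s


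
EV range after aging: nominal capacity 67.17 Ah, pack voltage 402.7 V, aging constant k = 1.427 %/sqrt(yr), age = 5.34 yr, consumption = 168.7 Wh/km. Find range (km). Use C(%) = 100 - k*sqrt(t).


Step 1: capacity retention = 100 - 1.427 * sqrt(5.34) = 100 - 1.427 * 2.3108 = 96.702%
Step 2: C_now = 67.17 * 96.702/100 = 64.955 Ah
Step 3: E_pack = V * C_now = 402.7 * 64.955 = 26157 Wh
Step 4: range = E_pack / consumption = 26157 / 168.7 = 155.1 km

155.1 km


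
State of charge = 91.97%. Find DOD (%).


DOD = 100 - SOC = 100 - 91.97 = 8.03%

8.03%


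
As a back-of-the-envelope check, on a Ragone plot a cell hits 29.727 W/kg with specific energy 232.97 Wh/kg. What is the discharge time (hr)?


t = E / P = 232.97 / 29.727 = 7.837 hr

7.837 hr


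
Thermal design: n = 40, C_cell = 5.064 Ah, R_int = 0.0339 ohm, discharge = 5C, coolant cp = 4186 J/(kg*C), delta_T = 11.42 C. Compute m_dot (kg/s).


Step 1: I = 5 * 5.064 = 25.32 A
Step 2: Q_cell = I^2 * R = 25.32^2 * 0.0339 = 21.733 W
Step 3: Q_total = 40 * 21.733 = 869.32 W
Step 4: m_dot = Q_total / (cp * dT) = 869.32 / (4186 * 11.42) = 0.01819 kg/s

0.01819 kg/s


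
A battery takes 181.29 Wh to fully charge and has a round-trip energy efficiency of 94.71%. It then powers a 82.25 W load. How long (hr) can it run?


Step 1: E_discharge = eta/100 * E_charge = 94.71/100 * 181.29 = 171.7 Wh
Step 2: t = E_discharge / P = 171.7 / 82.25 = 2.088 hr

2.088 hr


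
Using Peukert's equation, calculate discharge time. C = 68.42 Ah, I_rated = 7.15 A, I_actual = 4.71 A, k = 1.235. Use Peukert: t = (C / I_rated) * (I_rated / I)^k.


Step 1: t_rated = C / I_rated = 68.42 / 7.15 = 9.5692 hr
Step 2: ratio = 7.15 / 4.71 = 1.518
Step 3: ratio^k = 1.518^1.235 = 1.6744
Step 4: t = t_rated * ratio^k = 9.5692 * 1.6744 = 16.02 hr

16.02 hr


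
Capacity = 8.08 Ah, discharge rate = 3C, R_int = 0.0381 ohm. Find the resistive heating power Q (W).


Step 1: I = C_rate * capacity = 3 * 8.08 = 24.24 A
Step 2: Q = I^2 * R = 24.24^2 * 0.0381 = 587.58 * 0.0381 = 22.39 W

22.39 W


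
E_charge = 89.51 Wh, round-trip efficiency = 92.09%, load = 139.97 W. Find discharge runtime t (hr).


Step 1: E_discharge = eta/100 * E_charge = 92.09/100 * 89.51 = 82.43 Wh
Step 2: t = E_discharge / P = 82.43 / 139.97 = 0.5889 hr

0.5889 hr


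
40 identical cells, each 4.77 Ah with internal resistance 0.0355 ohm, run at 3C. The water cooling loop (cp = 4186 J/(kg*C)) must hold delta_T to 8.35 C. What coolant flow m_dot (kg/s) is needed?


Step 1: I = 3 * 4.77 = 14.31 A
Step 2: Q_cell = I^2 * R = 14.31^2 * 0.0355 = 7.2696 W
Step 3: Q_total = 40 * 7.2696 = 290.78 W
Step 4: m_dot = Q_total / (cp * dT) = 290.78 / (4186 * 8.35) = 0.008319 kg/s

0.008319 kg/s


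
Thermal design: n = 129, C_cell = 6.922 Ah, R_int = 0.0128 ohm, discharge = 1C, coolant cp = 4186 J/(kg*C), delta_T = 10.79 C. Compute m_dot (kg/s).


Step 1: I = 1 * 6.922 = 6.922 A
Step 2: Q_cell = I^2 * R = 6.922^2 * 0.0128 = 0.6133 W
Step 3: Q_total = 129 * 0.6133 = 79.116 W
Step 4: m_dot = Q_total / (cp * dT) = 79.116 / (4186 * 10.79) = 0.001752 kg/s

0.001752 kg/s


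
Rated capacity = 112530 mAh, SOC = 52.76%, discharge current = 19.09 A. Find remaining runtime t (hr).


Convert: C_total = 112530 mAh = 112.53 Ah
Step 1: remaining = SOC/100 * C_total = 52.76/100 * 112.53 = 59.371 Ah
Step 2: t = remaining / I = 59.371 / 19.09 = 3.110 hr

3.110 hr


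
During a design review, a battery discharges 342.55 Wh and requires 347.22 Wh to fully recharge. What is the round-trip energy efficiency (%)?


eta_e = E_dis / E_chg * 100 = 342.55 / 347.22 * 100 = 98.66%

98.66%


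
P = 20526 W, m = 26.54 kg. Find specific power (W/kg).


Specific power = 20526 W / 26.54 kg = 773.4 W/kg

773.4 W/kg


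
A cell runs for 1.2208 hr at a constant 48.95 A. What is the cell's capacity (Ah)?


C = I * t = 48.95 * 1.2208 = 59.76 Ah

59.76 Ah


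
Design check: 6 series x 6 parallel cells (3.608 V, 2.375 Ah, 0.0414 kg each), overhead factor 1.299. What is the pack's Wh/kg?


Step 1: V_pack = 6 * 3.608 = 21.648 V
Step 2: C_pack = 6 * 2.375 = 14.25 Ah
Step 3: E_pack = V_pack * C_pack = 21.648 * 14.25 = 308.48 Wh
Step 4: m_pack = 6 * 6 * 0.0414 * 1.299 = 1.936 kg
Step 5: ED = E_pack / m_pack = 308.48 / 1.936 = 159.3 Wh/kg

159.3 Wh/kg


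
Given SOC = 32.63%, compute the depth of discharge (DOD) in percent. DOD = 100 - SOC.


DOD = 100 - SOC = 100 - 32.63 = 67.37%

67.37%
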